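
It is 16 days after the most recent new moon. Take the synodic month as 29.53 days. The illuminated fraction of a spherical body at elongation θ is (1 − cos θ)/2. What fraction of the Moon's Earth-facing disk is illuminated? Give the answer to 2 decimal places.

0.98

Elongation θ = 360° × 16/29.53 ≈ 195.1°.
With cos θ = (-0.966), the lit fraction is (1 − (-0.966))/2 ≈ 0.983.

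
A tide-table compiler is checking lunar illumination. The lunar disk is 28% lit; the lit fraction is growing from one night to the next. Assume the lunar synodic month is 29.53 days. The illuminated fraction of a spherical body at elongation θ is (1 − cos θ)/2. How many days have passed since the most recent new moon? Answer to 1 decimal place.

5.2 days

Invert f = (1 − cos θ)/2 to get cos θ = 1 − 2(0.28) = 0.440, hence θ₀ = arccos 0.440 = 63.9°.
Before full moon the principal value applies: θ = 63.9°.
Age = 29.53 × 63.9°/360° ≈ 5.24 days.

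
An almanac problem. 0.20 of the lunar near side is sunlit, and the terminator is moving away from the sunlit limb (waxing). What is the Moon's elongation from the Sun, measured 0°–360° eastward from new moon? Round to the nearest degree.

Invert f = (1 − cos θ)/2 to get cos θ = 1 − 2(0.20) = 0.600, hence θ₀ = arccos 0.600 = 53.1°.
Before full moon the principal value applies: θ = 53.1°.

53°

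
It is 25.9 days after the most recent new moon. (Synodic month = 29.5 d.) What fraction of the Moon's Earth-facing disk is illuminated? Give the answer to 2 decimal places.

0.14

The Moon has covered 25.9/29.5 of its cycle, so θ ≈ 360° × 25.9/29.5 = 316.1°.
cos 316.1° = 0.720, so f = (1 − 0.720)/2 = 0.140.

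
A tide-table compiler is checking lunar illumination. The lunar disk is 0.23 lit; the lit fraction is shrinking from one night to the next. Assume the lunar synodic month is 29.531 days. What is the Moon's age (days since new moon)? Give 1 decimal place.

24.8 days

Invert f = (1 − cos θ)/2 to get cos θ = 1 − 2(0.23) = 0.540, hence θ₀ = arccos 0.540 = 57.3°.
Waning ⇒ past full, so θ = 360° − 57.3° = 302.7°.
Age = 29.531 × 302.7°/360° ≈ 24.83 days.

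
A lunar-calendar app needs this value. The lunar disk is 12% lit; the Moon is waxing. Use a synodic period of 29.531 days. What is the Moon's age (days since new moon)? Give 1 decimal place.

3.3 days

cos θ = 1 − 2f = 0.760, giving a principal value of 40.5°.
Before full moon the principal value applies: θ = 40.5°.
Age = 29.531 × 40.5°/360° ≈ 3.33 days.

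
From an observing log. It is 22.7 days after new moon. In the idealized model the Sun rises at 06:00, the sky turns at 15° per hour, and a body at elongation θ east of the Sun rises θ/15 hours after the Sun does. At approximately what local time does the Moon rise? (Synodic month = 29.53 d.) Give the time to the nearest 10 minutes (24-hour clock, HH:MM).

00:30

Elongation θ = 360° × 22.7/29.53 ≈ 276.7°.
At 15° of sky rotation per hour, 276.7° corresponds to a 18.45 h lag.
06:00 + 18.449 h ≈ 00:27 → 00:30 to the nearest ten minutes.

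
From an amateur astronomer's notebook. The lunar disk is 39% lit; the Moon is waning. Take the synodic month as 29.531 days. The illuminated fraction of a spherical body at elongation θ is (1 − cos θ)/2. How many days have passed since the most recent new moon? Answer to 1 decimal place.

23.2 days

cos θ = 1 − 2f = 0.220, giving a principal value of 77.3°.
Waning ⇒ past full, so θ = 360° − 77.3° = 282.7°.
At 360°/29.531 d per day, 282.7° corresponds to 23.19 days.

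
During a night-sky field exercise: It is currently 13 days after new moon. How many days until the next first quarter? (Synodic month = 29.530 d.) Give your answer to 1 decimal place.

23.9 days

First quarter is 0.25 of the way through the cycle: age 0.25 × 29.530 = 7.383 d.
This lunation's first quarter (7.383 d) has passed, so add one period: 36.913 − 13 = 23.913 days.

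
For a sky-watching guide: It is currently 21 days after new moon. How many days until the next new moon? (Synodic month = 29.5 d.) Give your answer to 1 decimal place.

One full lunation from the last new moon is 29.5 d; remaining = 29.5 − 21 = 8.500 d.

8.5 days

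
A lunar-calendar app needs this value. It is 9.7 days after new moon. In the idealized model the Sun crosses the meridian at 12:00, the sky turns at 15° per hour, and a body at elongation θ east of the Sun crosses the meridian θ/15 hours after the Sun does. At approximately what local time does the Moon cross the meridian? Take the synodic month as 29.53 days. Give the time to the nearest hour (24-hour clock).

Phase angle: θ = 360°·(9.7 d)/(29.53 d) = 118.3°.
The Moon trails the Sun by θ/15 = 118.3/15 ≈ 7.88 hours.
12:00 + 7.88 h ≈ 19:53 → 20:00 to the nearest hour.

20:00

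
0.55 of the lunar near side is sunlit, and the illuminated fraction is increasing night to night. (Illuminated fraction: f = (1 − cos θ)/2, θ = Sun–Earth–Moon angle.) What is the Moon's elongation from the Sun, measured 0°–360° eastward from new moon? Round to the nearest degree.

Invert f = (1 − cos θ)/2 to get cos θ = 1 − 2(0.55) = -0.100, hence θ₀ = arccos -0.100 = 95.7°.
Before full moon the principal value applies: θ = 95.7°.

96°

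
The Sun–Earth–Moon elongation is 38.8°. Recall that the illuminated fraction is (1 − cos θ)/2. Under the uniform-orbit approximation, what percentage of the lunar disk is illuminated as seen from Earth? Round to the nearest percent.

11%

f = (1 − cos 38.8°)/2 = (1 − 0.779)/2 ≈ 0.110, i.e. 11%.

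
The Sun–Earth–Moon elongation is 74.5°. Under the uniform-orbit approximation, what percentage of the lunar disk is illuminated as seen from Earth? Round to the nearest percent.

cos 74.5° = 0.267, so f = (1 − 0.267)/2 = 0.366, i.e. 37%.

37%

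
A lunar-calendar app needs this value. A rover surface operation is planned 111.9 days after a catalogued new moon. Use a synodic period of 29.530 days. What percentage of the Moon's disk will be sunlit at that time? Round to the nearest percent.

38%

111.9/29.530 = 3.789 lunations, so 3 complete cycles and 23.31 d into the next.
Elongation θ = 360° × 23.31/29.530 ≈ 284.2°.
With cos θ = 0.245, the lit fraction is (1 − 0.245)/2 ≈ 0.378, so 38%.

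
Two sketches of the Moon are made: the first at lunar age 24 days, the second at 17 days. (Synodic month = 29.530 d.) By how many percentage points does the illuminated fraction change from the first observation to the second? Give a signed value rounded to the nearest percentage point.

+64 pp

First observation: θ = 360°·24/29.530 = 292.6°, so f = 0.308.
Second observation: θ = 207.2°, f = 0.945.
Δf = 0.945 − 0.308 = +0.637, i.e. +64 pp.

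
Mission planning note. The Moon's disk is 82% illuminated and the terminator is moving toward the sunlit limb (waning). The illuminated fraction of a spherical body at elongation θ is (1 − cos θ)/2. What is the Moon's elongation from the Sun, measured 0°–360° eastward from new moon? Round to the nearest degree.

From f = (1 − cos θ)/2: cos θ = 1 − 2×0.82 = -0.640; arccos → 129.8°.
Waning ⇒ past full, so θ = 360° − 129.8° = 230.2°.

230°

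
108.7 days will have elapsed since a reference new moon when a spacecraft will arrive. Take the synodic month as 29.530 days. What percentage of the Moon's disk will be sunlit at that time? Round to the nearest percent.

108.7 d spans 3 complete synodic months (3 × 29.530 = 88.59 d) plus 20.11 d.
Elongation θ = 360° × 20.11/29.530 ≈ 245.2°.
Illuminated fraction = (1 − cos 245.2°)/2 = (1 − (-0.420))/2 ≈ 0.710, so 71%.

71%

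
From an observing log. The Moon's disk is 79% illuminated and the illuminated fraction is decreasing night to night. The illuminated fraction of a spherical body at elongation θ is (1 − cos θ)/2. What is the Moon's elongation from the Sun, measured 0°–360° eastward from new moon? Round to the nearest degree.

cos θ = 1 − 2f = -0.580, giving a principal value of 125.5°.
A waning Moon lies in 180°–360°, so θ = 360° − 125.5° = 234.5°.

235°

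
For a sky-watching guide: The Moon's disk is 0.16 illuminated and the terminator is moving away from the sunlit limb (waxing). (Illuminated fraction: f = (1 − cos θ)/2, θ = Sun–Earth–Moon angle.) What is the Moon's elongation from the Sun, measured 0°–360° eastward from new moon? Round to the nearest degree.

47°

From f = (1 − cos θ)/2: cos θ = 1 − 2×0.16 = 0.680; arccos → 47.2°.
The Moon is waxing (0°–180°), so θ = 47.2° directly.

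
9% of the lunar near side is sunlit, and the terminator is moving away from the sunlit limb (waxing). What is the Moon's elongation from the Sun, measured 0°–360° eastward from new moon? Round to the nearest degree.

Invert f = (1 − cos θ)/2 to get cos θ = 1 − 2(0.09) = 0.820, hence θ₀ = arccos 0.820 = 34.9°.
The Moon is waxing (0°–180°), so θ = 34.9° directly.

35°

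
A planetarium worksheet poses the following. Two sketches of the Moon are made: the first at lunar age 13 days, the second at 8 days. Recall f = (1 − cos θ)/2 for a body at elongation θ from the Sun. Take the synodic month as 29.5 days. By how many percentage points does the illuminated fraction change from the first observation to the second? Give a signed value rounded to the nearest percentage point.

θ₁ = 360° × 13/29.5 = 158.6°, f₁ = (1 − cos θ₁)/2 = 0.966.
θ₂ = 360° × 8/29.5 = 97.6°, f₂ = (1 − cos θ₂)/2 = 0.566.
Change = f₂ − f₁ = -0.399 → -40 percentage points.

-40 percentage points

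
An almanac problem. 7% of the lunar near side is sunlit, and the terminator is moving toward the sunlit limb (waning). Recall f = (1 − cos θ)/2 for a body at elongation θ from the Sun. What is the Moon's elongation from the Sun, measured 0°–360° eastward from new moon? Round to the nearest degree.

329°

Invert f = (1 − cos θ)/2 to get cos θ = 1 − 2(0.07) = 0.860, hence θ₀ = arccos 0.860 = 30.7°.
Since the Moon is past full (waning), take the reflex angle: θ = 360° − 30.7° = 329.3°.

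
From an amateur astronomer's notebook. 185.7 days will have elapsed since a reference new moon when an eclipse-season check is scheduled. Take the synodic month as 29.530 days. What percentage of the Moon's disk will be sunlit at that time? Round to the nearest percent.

185.7 d spans 6 complete synodic months (6 × 29.530 = 177.18 d) plus 8.52 d.
Elongation θ = 360° × 8.52/29.530 ≈ 103.9°.
cos 103.9° = (-0.240), so f = (1 − (-0.240))/2 = 0.620, so 62%.

62%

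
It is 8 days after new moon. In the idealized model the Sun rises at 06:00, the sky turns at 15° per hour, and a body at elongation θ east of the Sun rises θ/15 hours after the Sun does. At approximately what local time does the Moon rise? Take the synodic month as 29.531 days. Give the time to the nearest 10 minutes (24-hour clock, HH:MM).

Elongation θ = 360° × 8/29.531 ≈ 97.5°.
At 15° of sky rotation per hour, 97.5° corresponds to a 6.50 h lag.
06:00 + 6.502 h ≈ 12:30 → 12:30 to the nearest ten minutes.

12:30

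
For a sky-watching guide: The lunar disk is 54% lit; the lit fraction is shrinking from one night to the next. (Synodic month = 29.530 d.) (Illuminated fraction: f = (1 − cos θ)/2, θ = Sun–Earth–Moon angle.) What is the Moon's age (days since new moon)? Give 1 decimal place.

21.8 days

From f = (1 − cos θ)/2: cos θ = 1 − 2×0.54 = -0.080; arccos → 94.6°.
A waning Moon lies in 180°–360°, so θ = 360° − 94.6° = 265.4°.
Age = 29.530 × 265.4°/360° ≈ 21.77 days.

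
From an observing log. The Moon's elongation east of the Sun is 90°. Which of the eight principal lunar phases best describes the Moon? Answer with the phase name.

first quarter

The first quarter sector spans roughly 68°–112°; 90° falls inside it.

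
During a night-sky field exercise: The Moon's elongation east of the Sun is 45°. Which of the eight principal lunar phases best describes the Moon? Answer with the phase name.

waxing crescent

45° lies in the waxing crescent sector of the 8-phase cycle.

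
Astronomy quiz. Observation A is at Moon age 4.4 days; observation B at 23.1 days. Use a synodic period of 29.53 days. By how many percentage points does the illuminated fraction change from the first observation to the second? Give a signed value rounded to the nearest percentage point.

θ₁ = 360° × 4.4/29.53 = 53.6°, f₁ = (1 − cos θ₁)/2 = 0.204.
θ₂ = 360° × 23.1/29.53 = 281.6°, f₂ = (1 − cos θ₂)/2 = 0.399.
Change = f₂ − f₁ = +0.196 → +20 percentage points.

+20 percentage points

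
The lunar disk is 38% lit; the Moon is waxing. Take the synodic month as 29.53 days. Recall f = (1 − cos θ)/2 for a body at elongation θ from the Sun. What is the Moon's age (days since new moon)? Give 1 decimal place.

cos θ = 1 − 2f = 0.240, giving a principal value of 76.1°.
Before full moon the principal value applies: θ = 76.1°.
Age = 29.53 × 76.1°/360° ≈ 6.24 days.

6.2 days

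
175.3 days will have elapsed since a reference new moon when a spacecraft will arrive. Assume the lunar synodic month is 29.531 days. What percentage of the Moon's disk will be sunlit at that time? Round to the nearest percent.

4%

Reduce mod P: 175.3 − 5×29.531 = 27.65 d into the current lunation.
Elongation θ = 360° × 27.65/29.531 ≈ 337.0°.
With cos θ = 0.921, the lit fraction is (1 − 0.921)/2 ≈ 0.040, so 4%.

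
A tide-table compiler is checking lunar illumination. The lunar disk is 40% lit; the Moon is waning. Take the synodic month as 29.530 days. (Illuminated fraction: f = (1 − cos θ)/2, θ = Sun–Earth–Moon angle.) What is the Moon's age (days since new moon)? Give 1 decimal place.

From f = (1 − cos θ)/2: cos θ = 1 − 2×0.40 = 0.200; arccos → 78.5°.
Since the Moon is past full (waning), take the reflex angle: θ = 360° − 78.5° = 281.5°.
Age = 29.530 × 281.5°/360° ≈ 23.09 days.

23.1 days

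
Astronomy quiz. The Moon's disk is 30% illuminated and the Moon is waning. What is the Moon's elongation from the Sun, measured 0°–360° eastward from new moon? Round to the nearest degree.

From f = (1 − cos θ)/2: cos θ = 1 − 2×0.30 = 0.400; arccos → 66.4°.
Since the Moon is past full (waning), take the reflex angle: θ = 360° − 66.4° = 293.6°.

294°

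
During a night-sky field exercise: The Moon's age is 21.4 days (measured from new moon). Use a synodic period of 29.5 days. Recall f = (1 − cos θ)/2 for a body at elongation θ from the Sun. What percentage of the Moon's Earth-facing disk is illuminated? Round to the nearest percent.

58%

Elongation θ = 360° × 21.4/29.5 ≈ 261.2°.
Illuminated fraction = (1 − cos 261.2°)/2 = (1 − (-0.154))/2 ≈ 0.577, so 58%.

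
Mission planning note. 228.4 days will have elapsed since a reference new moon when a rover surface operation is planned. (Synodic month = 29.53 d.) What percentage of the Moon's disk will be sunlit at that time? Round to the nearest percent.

228.4 d spans 7 complete synodic months (7 × 29.53 = 206.71 d) plus 21.69 d.
The Moon has covered 21.69/29.53 of its cycle, so θ ≈ 360° × 21.69/29.53 = 264.4°.
cos 264.4° = (-0.097), so f = (1 − (-0.097))/2 = 0.549, so 55%.

55%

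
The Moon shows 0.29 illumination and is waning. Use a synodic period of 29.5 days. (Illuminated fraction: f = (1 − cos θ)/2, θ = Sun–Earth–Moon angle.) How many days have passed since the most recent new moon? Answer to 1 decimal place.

Invert f = (1 − cos θ)/2 to get cos θ = 1 − 2(0.29) = 0.420, hence θ₀ = arccos 0.420 = 65.2°.
Since the Moon is past full (waning), take the reflex angle: θ = 360° − 65.2° = 294.8°.
Age = 29.5 × 294.8°/360° ≈ 24.16 days.

24.2 days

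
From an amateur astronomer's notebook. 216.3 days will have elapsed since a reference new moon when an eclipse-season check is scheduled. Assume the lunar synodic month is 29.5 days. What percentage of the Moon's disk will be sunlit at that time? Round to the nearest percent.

75%

Reduce mod P: 216.3 − 7×29.5 = 9.80 d into the current lunation.
The Moon has covered 9.80/29.5 of its cycle, so θ ≈ 360° × 9.80/29.5 = 119.6°.
Illuminated fraction = (1 − cos 119.6°)/2 = (1 − (-0.494))/2 ≈ 0.747, so 75%.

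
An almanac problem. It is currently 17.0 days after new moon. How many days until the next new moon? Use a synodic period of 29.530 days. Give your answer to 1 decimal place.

One full lunation from the last new moon is 29.530 d; remaining = 29.530 − 17.0 = 12.530 d.

12.5 days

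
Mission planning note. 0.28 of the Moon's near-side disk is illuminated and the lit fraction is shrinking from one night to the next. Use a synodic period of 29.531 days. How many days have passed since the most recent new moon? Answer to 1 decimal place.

From f = (1 − cos θ)/2: cos θ = 1 − 2×0.28 = 0.440; arccos → 63.9°.
Waning ⇒ past full, so θ = 360° − 63.9° = 296.1°.
At 360°/29.531 d per day, 296.1° corresponds to 24.29 days.

24.3 days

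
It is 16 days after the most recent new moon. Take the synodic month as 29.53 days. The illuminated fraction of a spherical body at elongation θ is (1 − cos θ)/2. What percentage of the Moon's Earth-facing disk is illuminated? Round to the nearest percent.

Phase angle: θ = 360°·(16 d)/(29.53 d) = 195.1°.
With cos θ = (-0.966), the lit fraction is (1 − (-0.966))/2 ≈ 0.983, so 98%.

98%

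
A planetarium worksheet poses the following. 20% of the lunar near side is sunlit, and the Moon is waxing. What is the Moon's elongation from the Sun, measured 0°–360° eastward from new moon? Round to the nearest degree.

53°

Invert f = (1 − cos θ)/2 to get cos θ = 1 − 2(0.20) = 0.600, hence θ₀ = arccos 0.600 = 53.1°.
The Moon is waxing (0°–180°), so θ = 53.1° directly.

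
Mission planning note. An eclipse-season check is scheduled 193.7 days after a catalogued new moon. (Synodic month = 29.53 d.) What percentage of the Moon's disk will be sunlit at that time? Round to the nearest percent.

97%

193.7/29.53 = 6.559 lunations, so 6 complete cycles and 16.52 d into the next.
The Moon has covered 16.52/29.53 of its cycle, so θ ≈ 360° × 16.52/29.53 = 201.4°.
cos 201.4° = (-0.931), so f = (1 − (-0.931))/2 = 0.966, so 97%.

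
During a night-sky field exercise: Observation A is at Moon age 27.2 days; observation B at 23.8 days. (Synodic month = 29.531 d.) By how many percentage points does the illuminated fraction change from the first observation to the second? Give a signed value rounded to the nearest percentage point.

+27 pp

First observation: θ = 360°·27.2/29.531 = 331.6°, so f = 0.060.
Second observation: θ = 290.1°, f = 0.328.
Δf = 0.328 − 0.060 = +0.268, i.e. +27 pp.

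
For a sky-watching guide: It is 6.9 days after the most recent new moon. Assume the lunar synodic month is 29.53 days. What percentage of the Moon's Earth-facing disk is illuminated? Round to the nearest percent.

Phase angle: θ = 360°·(6.9 d)/(29.53 d) = 84.1°.
With cos θ = 0.102, the lit fraction is (1 − 0.102)/2 ≈ 0.449, so 45%.

45%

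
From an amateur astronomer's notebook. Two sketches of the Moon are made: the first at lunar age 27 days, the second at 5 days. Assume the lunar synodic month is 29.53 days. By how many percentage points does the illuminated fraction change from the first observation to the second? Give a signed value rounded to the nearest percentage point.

θ₁ = 360° × 27/29.53 = 329.2°, f₁ = (1 − cos θ₁)/2 = 0.071.
θ₂ = 360° × 5/29.53 = 61.0°, f₂ = (1 − cos θ₂)/2 = 0.257.
Change = f₂ − f₁ = +0.187 → +19 percentage points.

+19 pp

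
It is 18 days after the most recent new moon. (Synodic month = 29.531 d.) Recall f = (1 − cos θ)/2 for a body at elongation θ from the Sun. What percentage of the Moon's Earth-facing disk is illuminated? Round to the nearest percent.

Phase angle: θ = 360°·(18 d)/(29.531 d) = 219.4°.
Illuminated fraction = (1 − cos 219.4°)/2 = (1 − (-0.772))/2 ≈ 0.886, so 89%.

89%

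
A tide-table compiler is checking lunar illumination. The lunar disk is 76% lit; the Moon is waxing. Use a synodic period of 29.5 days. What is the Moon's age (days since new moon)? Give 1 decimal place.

cos θ = 1 − 2f = -0.520, giving a principal value of 121.3°.
Waxing ⇒ before full, so θ = 121.3°.
Age = 29.5 × 121.3°/360° ≈ 9.94 days.

9.9 days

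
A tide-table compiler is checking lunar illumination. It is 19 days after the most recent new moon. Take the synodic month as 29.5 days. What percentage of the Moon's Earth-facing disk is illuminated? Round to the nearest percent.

81%

The Moon has covered 19/29.5 of its cycle, so θ ≈ 360° × 19/29.5 = 231.9°.
cos 231.9° = (-0.618), so f = (1 − (-0.618))/2 = 0.809, so 81%.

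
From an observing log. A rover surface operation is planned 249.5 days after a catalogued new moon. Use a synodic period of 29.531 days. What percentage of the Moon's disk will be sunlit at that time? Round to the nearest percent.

97%

249.5 d spans 8 complete synodic months (8 × 29.531 = 236.25 d) plus 13.25 d.
The Moon has covered 13.25/29.531 of its cycle, so θ ≈ 360° × 13.25/29.531 = 161.5°.
cos 161.5° = (-0.949), so f = (1 − (-0.949))/2 = 0.974, so 97%.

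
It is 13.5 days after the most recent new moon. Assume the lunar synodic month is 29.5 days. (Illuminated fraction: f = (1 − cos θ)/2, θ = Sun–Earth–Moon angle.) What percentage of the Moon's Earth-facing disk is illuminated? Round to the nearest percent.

The Moon has covered 13.5/29.5 of its cycle, so θ ≈ 360° × 13.5/29.5 = 164.7°.
With cos θ = (-0.965), the lit fraction is (1 − (-0.965))/2 ≈ 0.982, so 98%.

98%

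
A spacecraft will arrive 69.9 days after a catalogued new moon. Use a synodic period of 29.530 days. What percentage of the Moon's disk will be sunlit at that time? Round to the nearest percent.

69.9 d spans 2 complete synodic months (2 × 29.530 = 59.06 d) plus 10.84 d.
Phase angle: θ = 360°·(10.84 d)/(29.530 d) = 132.2°.
Illuminated fraction = (1 − cos 132.2°)/2 = (1 − (-0.671))/2 ≈ 0.836, so 84%.

84%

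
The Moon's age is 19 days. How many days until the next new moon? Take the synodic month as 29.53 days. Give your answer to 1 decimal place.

The next new moon completes the synodic month: 29.53 − 19 = 10.530 days.

10.5 days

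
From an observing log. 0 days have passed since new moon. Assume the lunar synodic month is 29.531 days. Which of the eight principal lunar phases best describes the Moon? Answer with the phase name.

θ ≈ 360° × 0/29.531 = 0°, which falls in the new moon sector.

new moon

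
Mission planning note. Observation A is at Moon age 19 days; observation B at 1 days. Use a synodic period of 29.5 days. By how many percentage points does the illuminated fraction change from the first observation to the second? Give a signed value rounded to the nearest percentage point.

First observation: θ = 360°·19/29.5 = 231.9°, so f = 0.809.
Second observation: θ = 12.2°, f = 0.011.
Δf = 0.011 − 0.809 = -0.797, i.e. -80 pp.

-80 percentage points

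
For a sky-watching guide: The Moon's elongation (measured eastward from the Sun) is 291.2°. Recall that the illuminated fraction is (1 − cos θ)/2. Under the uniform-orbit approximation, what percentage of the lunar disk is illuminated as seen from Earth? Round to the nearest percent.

32%

cos 291.2° = 0.362, so f = (1 − 0.362)/2 = 0.319, i.e. 32%.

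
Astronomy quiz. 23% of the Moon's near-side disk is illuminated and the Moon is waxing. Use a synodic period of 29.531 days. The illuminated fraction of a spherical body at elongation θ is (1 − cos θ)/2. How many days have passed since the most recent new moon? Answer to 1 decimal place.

4.7 days

From f = (1 − cos θ)/2: cos θ = 1 − 2×0.23 = 0.540; arccos → 57.3°.
Before full moon the principal value applies: θ = 57.3°.
That fraction of the synodic month is 57.3/360 × 29.531 d ≈ 4.70 d.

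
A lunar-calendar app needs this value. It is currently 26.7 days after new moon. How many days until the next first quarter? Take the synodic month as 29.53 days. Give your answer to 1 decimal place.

First quarter is 0.25 of the way through the cycle: age 0.25 × 29.53 = 7.383 d.
This lunation's first quarter (7.383 d) has passed, so add one period: 36.913 − 26.7 = 10.213 days.

10.2 days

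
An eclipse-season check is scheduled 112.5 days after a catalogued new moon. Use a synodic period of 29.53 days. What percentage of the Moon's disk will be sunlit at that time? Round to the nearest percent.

Reduce mod P: 112.5 − 3×29.53 = 23.91 d into the current lunation.
The Moon has covered 23.91/29.53 of its cycle, so θ ≈ 360° × 23.91/29.53 = 291.5°.
Illuminated fraction = (1 − cos 291.5°)/2 = (1 − 0.366)/2 ≈ 0.317, so 32%.

32%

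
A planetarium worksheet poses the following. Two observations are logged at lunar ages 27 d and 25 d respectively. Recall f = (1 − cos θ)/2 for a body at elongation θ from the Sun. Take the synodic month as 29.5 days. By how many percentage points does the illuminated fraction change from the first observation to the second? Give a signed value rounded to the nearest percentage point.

+14 pp

θ₁ = 360° × 27/29.5 = 329.5°, f₁ = (1 − cos θ₁)/2 = 0.069.
θ₂ = 360° × 25/29.5 = 305.1°, f₂ = (1 − cos θ₂)/2 = 0.213.
Change = f₂ − f₁ = +0.143 → +14 percentage points.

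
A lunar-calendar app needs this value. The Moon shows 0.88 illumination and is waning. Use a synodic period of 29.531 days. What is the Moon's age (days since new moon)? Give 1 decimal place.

18.1 days

Invert f = (1 − cos θ)/2 to get cos θ = 1 − 2(0.88) = -0.760, hence θ₀ = arccos -0.760 = 139.5°.
A waning Moon lies in 180°–360°, so θ = 360° − 139.5° = 220.5°.
Age = 29.531 × 220.5°/360° ≈ 18.09 days.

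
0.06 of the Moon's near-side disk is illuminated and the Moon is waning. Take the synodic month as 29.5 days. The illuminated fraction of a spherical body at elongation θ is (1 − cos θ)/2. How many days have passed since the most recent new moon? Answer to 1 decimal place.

27.2 days

From f = (1 − cos θ)/2: cos θ = 1 − 2×0.06 = 0.880; arccos → 28.4°.
Waning ⇒ past full, so θ = 360° − 28.4° = 331.6°.
At 360°/29.5 d per day, 331.6° corresponds to 27.18 days.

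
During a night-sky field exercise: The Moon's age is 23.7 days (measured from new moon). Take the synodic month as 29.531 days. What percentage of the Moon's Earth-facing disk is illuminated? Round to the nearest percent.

The Moon has covered 23.7/29.531 of its cycle, so θ ≈ 360° × 23.7/29.531 = 288.9°.
Illuminated fraction = (1 − cos 288.9°)/2 = (1 − 0.324)/2 ≈ 0.338, so 34%.

34%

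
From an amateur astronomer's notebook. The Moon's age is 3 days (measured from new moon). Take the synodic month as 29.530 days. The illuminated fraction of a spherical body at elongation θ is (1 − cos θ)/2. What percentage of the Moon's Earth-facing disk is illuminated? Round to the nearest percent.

The Moon has covered 3/29.530 of its cycle, so θ ≈ 360° × 3/29.530 = 36.6°.
cos 36.6° = 0.803, so f = (1 − 0.803)/2 = 0.098, so 10%.

10%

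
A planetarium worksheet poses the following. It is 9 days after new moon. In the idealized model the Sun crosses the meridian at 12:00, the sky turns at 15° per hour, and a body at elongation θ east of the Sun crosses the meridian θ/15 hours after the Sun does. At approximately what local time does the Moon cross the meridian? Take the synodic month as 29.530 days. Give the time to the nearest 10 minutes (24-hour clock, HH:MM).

Elongation θ = 360° × 9/29.530 ≈ 109.7°.
At 15° of sky rotation per hour, 109.7° corresponds to a 7.31 h lag.
12:00 + 7.315 h ≈ 19:19 → 19:20 to the nearest ten minutes.

19:20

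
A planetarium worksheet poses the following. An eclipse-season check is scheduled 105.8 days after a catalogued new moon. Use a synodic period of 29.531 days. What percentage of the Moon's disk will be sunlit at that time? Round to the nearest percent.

93%

Reduce mod P: 105.8 − 3×29.531 = 17.21 d into the current lunation.
Elongation θ = 360° × 17.21/29.531 ≈ 209.8°.
With cos θ = (-0.868), the lit fraction is (1 − (-0.868))/2 ≈ 0.934, so 93%.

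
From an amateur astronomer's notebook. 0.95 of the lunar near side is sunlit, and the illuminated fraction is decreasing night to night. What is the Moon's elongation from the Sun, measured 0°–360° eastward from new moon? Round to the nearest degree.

206°

From f = (1 − cos θ)/2: cos θ = 1 − 2×0.95 = -0.900; arccos → 154.2°.
Waning ⇒ past full, so θ = 360° − 154.2° = 205.8°.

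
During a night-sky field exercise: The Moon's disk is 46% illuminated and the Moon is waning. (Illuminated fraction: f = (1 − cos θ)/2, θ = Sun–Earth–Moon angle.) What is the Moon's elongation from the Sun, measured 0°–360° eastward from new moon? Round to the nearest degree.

275°

cos θ = 1 − 2f = 0.080, giving a principal value of 85.4°.
Waning ⇒ past full, so θ = 360° − 85.4° = 274.6°.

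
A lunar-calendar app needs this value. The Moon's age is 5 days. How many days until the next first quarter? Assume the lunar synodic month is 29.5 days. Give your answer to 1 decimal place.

2.4 days

First quarter occurs at elongation 90°, i.e. at age 29.5 × 90/360 = 7.375 d.
So 2.375 days remain (7.375 − 5).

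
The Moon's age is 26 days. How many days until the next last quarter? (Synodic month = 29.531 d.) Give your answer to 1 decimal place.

25.7 days

Last quarter occurs at elongation 270°, i.e. at age 29.531 × 270/360 = 22.148 d.
This lunation's last quarter (22.148 d) has passed, so add one period: 51.679 − 26 = 25.679 days.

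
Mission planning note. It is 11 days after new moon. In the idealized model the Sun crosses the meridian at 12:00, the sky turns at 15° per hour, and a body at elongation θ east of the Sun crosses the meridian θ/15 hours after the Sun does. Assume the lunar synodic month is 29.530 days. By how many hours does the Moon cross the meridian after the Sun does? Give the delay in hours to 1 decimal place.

8.9 h

Phase angle: θ = 360°·(11 d)/(29.530 d) = 134.1°.
At 15° of sky rotation per hour, 134.1° corresponds to a 8.94 h lag.
So the Moon crosses the meridian 8.94 h after the Sun.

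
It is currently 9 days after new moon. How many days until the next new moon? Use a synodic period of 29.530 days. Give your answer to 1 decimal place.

20.5 days

The next new moon completes the synodic month: 29.530 − 9 = 20.530 days.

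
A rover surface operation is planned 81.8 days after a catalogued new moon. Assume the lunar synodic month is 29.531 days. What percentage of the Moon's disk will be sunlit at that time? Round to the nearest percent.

44%

81.8/29.531 = 2.770 lunations, so 2 complete cycles and 22.74 d into the next.
Elongation θ = 360° × 22.74/29.531 ≈ 277.2°.
cos 277.2° = 0.125, so f = (1 − 0.125)/2 = 0.437, so 44%.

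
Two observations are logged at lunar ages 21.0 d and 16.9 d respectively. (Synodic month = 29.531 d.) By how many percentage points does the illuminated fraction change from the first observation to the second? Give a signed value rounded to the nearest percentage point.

+33 percentage points

First observation: θ = 360°·21.0/29.531 = 256.0°, so f = 0.621.
Second observation: θ = 206.0°, f = 0.949.
Δf = 0.949 − 0.621 = +0.328, i.e. +33 pp.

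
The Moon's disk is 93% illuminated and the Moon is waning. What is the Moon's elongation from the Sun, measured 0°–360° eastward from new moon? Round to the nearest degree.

From f = (1 − cos θ)/2: cos θ = 1 − 2×0.93 = -0.860; arccos → 149.3°.
Waning ⇒ past full, so θ = 360° − 149.3° = 210.7°.

211°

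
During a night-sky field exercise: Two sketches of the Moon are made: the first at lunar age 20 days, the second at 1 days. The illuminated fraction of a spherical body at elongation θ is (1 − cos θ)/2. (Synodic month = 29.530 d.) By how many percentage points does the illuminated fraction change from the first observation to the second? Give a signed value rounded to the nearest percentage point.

First observation: θ = 360°·20/29.530 = 243.8°, so f = 0.721.
Second observation: θ = 12.2°, f = 0.011.
Δf = 0.011 − 0.721 = -0.709, i.e. -71 pp.

-71 pp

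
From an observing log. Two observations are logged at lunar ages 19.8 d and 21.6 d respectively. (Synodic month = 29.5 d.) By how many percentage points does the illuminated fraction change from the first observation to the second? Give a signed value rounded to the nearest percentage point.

θ₁ = 360° × 19.8/29.5 = 241.6°, f₁ = (1 − cos θ₁)/2 = 0.738.
θ₂ = 360° × 21.6/29.5 = 263.6°, f₂ = (1 − cos θ₂)/2 = 0.556.
Change = f₂ − f₁ = -0.182 → -18 percentage points.

-18 pp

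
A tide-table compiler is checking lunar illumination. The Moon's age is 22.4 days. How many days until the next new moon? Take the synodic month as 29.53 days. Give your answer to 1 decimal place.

7.1 days

One full lunation from the last new moon is 29.53 d; remaining = 29.53 − 22.4 = 7.130 d.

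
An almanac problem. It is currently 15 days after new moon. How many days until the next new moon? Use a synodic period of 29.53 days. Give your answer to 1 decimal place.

One full lunation from the last new moon is 29.53 d; remaining = 29.53 − 15 = 14.530 d.

14.5 days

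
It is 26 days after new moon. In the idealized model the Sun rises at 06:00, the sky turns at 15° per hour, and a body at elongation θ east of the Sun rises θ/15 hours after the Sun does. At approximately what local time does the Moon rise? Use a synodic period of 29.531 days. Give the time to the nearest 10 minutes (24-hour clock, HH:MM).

03:10

The Moon has covered 26/29.531 of its cycle, so θ ≈ 360° × 26/29.531 = 317.0°.
Delay after the Sun = 317.0° / (15°/h) ≈ 21.13 h.
06:00 + 21.130 h ≈ 03:08 → 03:10 to the nearest ten minutes.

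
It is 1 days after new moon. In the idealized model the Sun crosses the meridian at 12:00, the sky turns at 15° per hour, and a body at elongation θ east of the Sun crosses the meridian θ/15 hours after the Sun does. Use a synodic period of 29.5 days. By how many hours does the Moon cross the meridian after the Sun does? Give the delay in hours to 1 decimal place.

Elongation θ = 360° × 1/29.5 ≈ 12.2°.
The Moon trails the Sun by θ/15 = 12.2/15 ≈ 0.81 hours.
So the Moon crosses the meridian 0.81 h after the Sun.

0.8 h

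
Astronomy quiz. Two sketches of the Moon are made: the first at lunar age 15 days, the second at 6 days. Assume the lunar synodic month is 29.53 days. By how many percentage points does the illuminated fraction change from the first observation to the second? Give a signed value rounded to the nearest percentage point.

-64 percentage points

First observation: θ = 360°·15/29.53 = 182.9°, so f = 0.999.
Second observation: θ = 73.1°, f = 0.355.
Δf = 0.355 − 0.999 = -0.644, i.e. -64 pp.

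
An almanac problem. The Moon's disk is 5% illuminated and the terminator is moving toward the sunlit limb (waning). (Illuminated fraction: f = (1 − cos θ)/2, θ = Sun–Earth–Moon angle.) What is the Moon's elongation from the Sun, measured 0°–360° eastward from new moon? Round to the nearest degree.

334°

From f = (1 − cos θ)/2: cos θ = 1 − 2×0.05 = 0.900; arccos → 25.8°.
Waning ⇒ past full, so θ = 360° − 25.8° = 334.2°.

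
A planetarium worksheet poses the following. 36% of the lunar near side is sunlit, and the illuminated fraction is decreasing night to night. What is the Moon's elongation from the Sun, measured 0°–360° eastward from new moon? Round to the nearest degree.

286°

Invert f = (1 − cos θ)/2 to get cos θ = 1 − 2(0.36) = 0.280, hence θ₀ = arccos 0.280 = 73.7°.
Since the Moon is past full (waning), take the reflex angle: θ = 360° − 73.7° = 286.3°.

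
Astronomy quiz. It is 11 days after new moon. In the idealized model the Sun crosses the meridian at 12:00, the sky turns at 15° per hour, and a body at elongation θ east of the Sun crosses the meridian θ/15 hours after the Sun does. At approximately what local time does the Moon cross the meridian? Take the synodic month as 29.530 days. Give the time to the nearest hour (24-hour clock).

Phase angle: θ = 360°·(11 d)/(29.530 d) = 134.1°.
At 15° of sky rotation per hour, 134.1° corresponds to a 8.94 h lag.
12:00 + 8.94 h ≈ 20:56 → 21:00 to the nearest hour.

21:00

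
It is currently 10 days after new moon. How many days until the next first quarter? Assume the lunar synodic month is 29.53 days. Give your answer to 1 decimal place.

First quarter is 0.25 of the way through the cycle: age 0.25 × 29.53 = 7.383 d.
This lunation's first quarter (7.383 d) has passed, so add one period: 36.913 − 10 = 26.913 days.

26.9 days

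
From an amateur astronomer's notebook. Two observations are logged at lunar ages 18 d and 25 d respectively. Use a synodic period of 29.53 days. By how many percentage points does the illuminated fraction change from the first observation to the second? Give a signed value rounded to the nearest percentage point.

-67 percentage points

θ₁ = 360° × 18/29.53 = 219.4°, f₁ = (1 − cos θ₁)/2 = 0.886.
θ₂ = 360° × 25/29.53 = 304.8°, f₂ = (1 − cos θ₂)/2 = 0.215.
Change = f₂ − f₁ = -0.671 → -67 percentage points.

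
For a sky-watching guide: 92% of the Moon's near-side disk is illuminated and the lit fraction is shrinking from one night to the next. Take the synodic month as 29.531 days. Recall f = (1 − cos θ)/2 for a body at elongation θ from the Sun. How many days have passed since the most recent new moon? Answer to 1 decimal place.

17.5 days

Invert f = (1 − cos θ)/2 to get cos θ = 1 − 2(0.92) = -0.840, hence θ₀ = arccos -0.840 = 147.1°.
A waning Moon lies in 180°–360°, so θ = 360° − 147.1° = 212.9°.
Age = 29.531 × 212.9°/360° ≈ 17.46 days.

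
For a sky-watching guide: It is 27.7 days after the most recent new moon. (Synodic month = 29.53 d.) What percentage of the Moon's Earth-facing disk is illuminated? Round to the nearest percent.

The Moon has covered 27.7/29.53 of its cycle, so θ ≈ 360° × 27.7/29.53 = 337.7°.
With cos θ = 0.925, the lit fraction is (1 − 0.925)/2 ≈ 0.037, so 4%.

4%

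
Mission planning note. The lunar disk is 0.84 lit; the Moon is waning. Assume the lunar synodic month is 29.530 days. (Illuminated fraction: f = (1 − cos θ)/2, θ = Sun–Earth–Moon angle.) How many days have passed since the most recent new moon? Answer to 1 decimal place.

From f = (1 − cos θ)/2: cos θ = 1 − 2×0.84 = -0.680; arccos → 132.8°.
A waning Moon lies in 180°–360°, so θ = 360° − 132.8° = 227.2°.
At 360°/29.530 d per day, 227.2° corresponds to 18.63 days.

18.6 days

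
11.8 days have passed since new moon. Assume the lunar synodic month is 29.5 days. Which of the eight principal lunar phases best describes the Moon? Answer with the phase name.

θ ≈ 360° × 11.8/29.5 = 144°, which falls in the waxing gibbous sector.

waxing gibbous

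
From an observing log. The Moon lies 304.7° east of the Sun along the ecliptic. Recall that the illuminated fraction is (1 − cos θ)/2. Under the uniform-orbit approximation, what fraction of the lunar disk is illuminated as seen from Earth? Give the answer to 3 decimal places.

f = (1 − cos 304.7°)/2 = (1 − 0.569)/2 ≈ 0.215.

0.215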